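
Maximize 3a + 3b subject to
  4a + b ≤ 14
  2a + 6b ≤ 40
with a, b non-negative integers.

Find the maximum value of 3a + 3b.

(a,b)=(2,6): 4·2+1·6=14≤14, 2·2+6·6=40≤40, objective 24.
(a,b)=(1,6): 4·1+1·6=10≤14, 2·1+6·6=38≤40, objective 21.
(a,b)=(2,5): 4·2+1·5=13≤14, 2·2+6·5=34≤40, objective 21.
No feasible integer point exceeds 24.

24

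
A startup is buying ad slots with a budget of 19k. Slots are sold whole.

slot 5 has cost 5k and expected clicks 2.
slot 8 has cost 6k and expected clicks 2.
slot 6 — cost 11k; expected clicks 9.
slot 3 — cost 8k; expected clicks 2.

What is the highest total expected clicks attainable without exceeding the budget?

Treat it as a binary knapsack problem.
Allowing fractional choices, the relaxed optimum would be about 12.0, but ad slots are indivisible.
slot 8 + slot 6: cost 6 + 11 = 17 ≤ 19, expected clicks 2 + 9 = 11.
slot 5 + slot 6: cost 5 + 11 = 16 ≤ 19, expected clicks 2 + 9 = 11.
slot 6 + slot 3: cost 11 + 8 = 19 ≤ 19, expected clicks 9 + 2 = 11.
The maximum expected clicks is 11; one optimal choice is slot 5 and slot 6.

11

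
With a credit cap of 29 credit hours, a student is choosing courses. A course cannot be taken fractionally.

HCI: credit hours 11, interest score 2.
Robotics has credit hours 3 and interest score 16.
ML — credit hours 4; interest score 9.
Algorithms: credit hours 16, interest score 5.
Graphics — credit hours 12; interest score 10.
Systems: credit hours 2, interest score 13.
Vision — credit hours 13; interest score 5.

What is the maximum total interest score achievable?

48

Robotics + ML + Graphics + Systems: credit hours 3 + 4 + 12 + 2 = 21 ≤ 29, interest score 16 + 9 + 10 + 13 = 48.
Robotics + ML + Systems + Vision: credit hours 3 + 4 + 2 + 13 = 22 ≤ 29, interest score 16 + 9 + 13 + 5 = 43.
Robotics + ML + Algorithms + Systems: credit hours 3 + 4 + 16 + 2 = 25 ≤ 29, interest score 16 + 9 + 5 + 13 = 43.
Best is Robotics, ML, Graphics, and Systems with total interest score 48.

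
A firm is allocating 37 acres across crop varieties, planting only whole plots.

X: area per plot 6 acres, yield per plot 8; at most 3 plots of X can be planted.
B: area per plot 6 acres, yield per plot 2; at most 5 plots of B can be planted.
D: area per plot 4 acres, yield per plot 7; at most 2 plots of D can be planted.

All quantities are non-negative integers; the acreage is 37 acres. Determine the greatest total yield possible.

3×X, 1×B, and 2×D: area 32 ≤ 37, yield 3·8 + 1·2 + 2·7 = 40.
3×X and 2×D: area 26 ≤ 37, yield 3·8 + 2·7 = 38.
Best is 40.

40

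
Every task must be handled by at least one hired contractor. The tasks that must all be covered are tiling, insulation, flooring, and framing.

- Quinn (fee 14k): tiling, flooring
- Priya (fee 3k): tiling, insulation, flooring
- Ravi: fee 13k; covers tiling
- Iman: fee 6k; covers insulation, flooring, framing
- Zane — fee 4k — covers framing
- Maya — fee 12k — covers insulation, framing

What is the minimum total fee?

7

Choose Priya and Zane: together they cover tiling, insulation, flooring, framing — every task.
Total fee: 3 + 4 = 7.
No cover costs less than 7.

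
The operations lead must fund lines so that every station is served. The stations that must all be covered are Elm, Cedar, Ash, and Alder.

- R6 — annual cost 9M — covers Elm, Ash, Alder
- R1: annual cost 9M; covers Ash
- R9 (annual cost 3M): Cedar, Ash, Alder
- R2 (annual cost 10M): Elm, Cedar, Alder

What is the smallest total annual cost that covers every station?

Choose R6 and R9: together they cover Elm, Cedar, Ash, Alder — every station.
Total annual cost: 9 + 3 = 12.
No cover costs less than 12.

12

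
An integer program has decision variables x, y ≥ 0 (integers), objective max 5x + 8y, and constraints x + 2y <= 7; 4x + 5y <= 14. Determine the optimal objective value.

21

The continuous relaxation peaks at (0, 2.8) with value 22.40; rounding to a feasible lattice point costs some objective.
(x,y)=(1,2): 1·1+2·2=5≤7, 4·1+5·2=14≤14, objective 21.
(x,y)=(2,1): 1·2+2·1=4≤7, 4·2+5·1=13≤14, objective 18.
(x,y)=(0,2): 1·0+2·2=4≤7, 4·0+5·2=10≤14, objective 16.
Maximum is 21 at (x,y)=(1,2).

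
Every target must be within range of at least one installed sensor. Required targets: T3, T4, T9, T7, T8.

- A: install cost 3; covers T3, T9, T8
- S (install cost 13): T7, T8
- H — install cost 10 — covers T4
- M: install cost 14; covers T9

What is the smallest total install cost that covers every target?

Choose A, S, and H: together they cover T3, T4, T9, T7, T8 — every target.
Total install cost: 3 + 13 + 10 = 26.

26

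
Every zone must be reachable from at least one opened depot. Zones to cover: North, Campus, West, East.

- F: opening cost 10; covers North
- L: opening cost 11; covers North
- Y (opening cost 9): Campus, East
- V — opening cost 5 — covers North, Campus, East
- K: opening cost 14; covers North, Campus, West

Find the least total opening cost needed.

Choose V and K: together they cover North, Campus, West, East — every zone.
Total opening cost: 5 + 14 = 19.
No cover costs less than 19.

19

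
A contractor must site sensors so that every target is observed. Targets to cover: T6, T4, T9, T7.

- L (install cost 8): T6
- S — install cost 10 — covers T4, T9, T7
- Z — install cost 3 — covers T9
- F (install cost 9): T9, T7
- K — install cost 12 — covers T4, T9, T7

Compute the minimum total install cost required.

18

The greedy cost-per-new-target heuristic would pick Z, S, and L for 21, but a cheaper cover exists.
Choose L and S: together they cover T6, T4, T9, T7 — every target.
Total install cost: 8 + 10 = 18.
No cover costs less than 18.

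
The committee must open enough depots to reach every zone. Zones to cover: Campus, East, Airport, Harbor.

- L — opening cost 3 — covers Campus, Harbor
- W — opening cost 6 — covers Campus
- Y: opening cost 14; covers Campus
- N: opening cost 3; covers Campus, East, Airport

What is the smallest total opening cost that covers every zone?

Choose L and N: together they cover Campus, East, Airport, Harbor — every zone.
Total opening cost: 3 + 3 = 6.
No cover costs less than 6.

6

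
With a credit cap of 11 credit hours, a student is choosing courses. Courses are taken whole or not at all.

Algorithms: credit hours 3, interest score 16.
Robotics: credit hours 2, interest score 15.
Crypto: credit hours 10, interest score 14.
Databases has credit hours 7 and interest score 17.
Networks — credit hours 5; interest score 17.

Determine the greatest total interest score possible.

Take Algorithms, Robotics, and Networks: credit hours 3 + 2 + 5 = 10 ≤ 11, interest score 16 + 15 + 17 = 48.
No other feasible combination does better.

48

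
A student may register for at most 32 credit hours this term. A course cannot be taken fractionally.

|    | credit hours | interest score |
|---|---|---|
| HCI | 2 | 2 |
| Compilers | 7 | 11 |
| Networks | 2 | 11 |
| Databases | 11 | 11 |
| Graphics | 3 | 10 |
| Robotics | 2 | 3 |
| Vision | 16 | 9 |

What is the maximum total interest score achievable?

This is an integer program with binary decision variables.
Allowing fractional choices, the relaxed optimum would be about 50.8, but courses are indivisible.
Compilers + Networks + Databases + Graphics + Robotics: credit hours 7 + 2 + 11 + 3 + 2 = 25 ≤ 32, interest score 11 + 11 + 11 + 10 + 3 = 46.
HCI + Compilers + Networks + Databases + Graphics + Robotics: credit hours 2 + 7 + 2 + 11 + 3 + 2 = 27 ≤ 32, interest score 2 + 11 + 11 + 11 + 10 + 3 = 48.
Best is HCI, Compilers, Networks, Databases, Graphics, and Robotics with total interest score 48.

48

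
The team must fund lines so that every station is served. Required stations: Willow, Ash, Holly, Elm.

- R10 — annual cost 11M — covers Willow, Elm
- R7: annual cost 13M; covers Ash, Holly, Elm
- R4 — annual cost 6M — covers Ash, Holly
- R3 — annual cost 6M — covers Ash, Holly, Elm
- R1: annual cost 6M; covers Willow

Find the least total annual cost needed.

12

Choose R3 and R1: together they cover Willow, Ash, Holly, Elm — every station.
Total annual cost: 6 + 6 = 12.
No cover costs less than 12.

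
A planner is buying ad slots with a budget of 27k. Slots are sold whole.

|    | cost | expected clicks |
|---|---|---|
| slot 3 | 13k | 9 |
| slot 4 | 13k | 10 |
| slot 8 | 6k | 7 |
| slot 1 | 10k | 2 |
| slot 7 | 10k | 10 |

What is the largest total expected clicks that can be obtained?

slot 3 + slot 7: cost 13 + 10 = 23 ≤ 27, expected clicks 9 + 10 = 19.
slot 4 + slot 7: cost 13 + 10 = 23 ≤ 27, expected clicks 10 + 10 = 20.
Best is slot 4 and slot 7 with total expected clicks 20.

20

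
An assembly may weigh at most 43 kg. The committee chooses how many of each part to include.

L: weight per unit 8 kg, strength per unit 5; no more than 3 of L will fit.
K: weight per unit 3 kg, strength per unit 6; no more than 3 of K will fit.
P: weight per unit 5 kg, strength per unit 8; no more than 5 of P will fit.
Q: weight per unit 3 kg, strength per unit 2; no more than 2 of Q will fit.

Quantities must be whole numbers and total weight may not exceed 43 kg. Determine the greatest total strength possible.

63

This is a bounded integer knapsack.
K has the best ratio (6/3); taking only K gives at most 3×6 = 18 (stopped by the supply cap of 3).
Mixing does better — 1×L, 3×K, and 5×P: weight 42 ≤ 43, strength 1·5 + 3·6 + 5·8 = 63.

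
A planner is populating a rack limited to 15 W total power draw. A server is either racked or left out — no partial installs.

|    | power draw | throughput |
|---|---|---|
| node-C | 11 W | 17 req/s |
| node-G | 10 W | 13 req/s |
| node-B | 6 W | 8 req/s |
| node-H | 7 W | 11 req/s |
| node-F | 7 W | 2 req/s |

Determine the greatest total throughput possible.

19

This is an integer program with binary decision variables.
Allowing fractional choices, the relaxed optimum would be about 23.4, but servers are indivisible.
node-G: power draw 10 ≤ 15, throughput 13.
node-C: power draw 11 ≤ 15, throughput 17.
node-B + node-H: power draw 6 + 7 = 13 ≤ 15, throughput 8 + 11 = 19.
Best is node-B and node-H with total throughput 19.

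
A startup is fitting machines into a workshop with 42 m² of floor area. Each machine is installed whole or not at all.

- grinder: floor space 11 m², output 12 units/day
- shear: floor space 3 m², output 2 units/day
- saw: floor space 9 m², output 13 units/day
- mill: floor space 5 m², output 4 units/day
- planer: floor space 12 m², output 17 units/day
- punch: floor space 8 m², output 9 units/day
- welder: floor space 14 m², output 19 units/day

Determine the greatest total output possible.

Take saw, mill, planer, and welder: floor space 9 + 5 + 12 + 14 = 40 ≤ 42, output 13 + 4 + 17 + 19 = 53.
No feasible combination exceeds this.

53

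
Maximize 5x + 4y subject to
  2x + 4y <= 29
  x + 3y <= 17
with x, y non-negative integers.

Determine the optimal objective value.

(x,y)=(14,0): 2·14+4·0=28≤29, 1·14+3·0=14≤17, objective 70.
(x,y)=(13,0): 2·13+4·0=26≤29, 1·13+3·0=13≤17, objective 65.
The best lattice point is (14,0), giving 70.

70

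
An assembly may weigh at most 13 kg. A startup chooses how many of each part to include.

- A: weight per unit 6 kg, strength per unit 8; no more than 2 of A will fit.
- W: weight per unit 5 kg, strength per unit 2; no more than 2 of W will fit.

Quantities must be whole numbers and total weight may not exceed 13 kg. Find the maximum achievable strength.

16

A has the best ratio (8/6); taking only A gives at most 2×8 = 16 (stopped by the weight limit).
Optimal: 2×A: weight 12 ≤ 13, strength 2·8 = 16.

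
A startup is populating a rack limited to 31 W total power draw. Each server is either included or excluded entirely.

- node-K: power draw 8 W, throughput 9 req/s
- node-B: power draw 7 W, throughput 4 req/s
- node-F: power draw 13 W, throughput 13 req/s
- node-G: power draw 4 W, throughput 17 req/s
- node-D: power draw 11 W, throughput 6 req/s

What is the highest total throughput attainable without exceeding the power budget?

node-F + node-G + node-D: power draw 13 + 4 + 11 = 28 ≤ 31, throughput 13 + 17 + 6 = 36.
node-K + node-F + node-G: power draw 8 + 13 + 4 = 25 ≤ 31, throughput 9 + 13 + 17 = 39.
Best is node-K, node-F, and node-G with total throughput 39.

39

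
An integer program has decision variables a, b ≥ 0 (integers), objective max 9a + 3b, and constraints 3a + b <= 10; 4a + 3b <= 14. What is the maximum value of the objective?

Relaxing integrality, the LP optimum is 30.00 at (a,b) = (3.33, 0), which is not an integer point.
(a,b)=(3,0): 3·3+1·0=9≤10, 4·3+3·0=12≤14, objective 27.
(a,b)=(2,1): 3·2+1·1=7≤10, 4·2+3·1=11≤14, objective 21.
(a,b)=(2,0): 3·2+1·0=6≤10, 4·2+3·0=8≤14, objective 18.
The best lattice point is (3,0), giving 27.

27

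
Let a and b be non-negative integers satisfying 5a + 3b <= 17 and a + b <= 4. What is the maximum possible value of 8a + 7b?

30

(a,b)=(2,2) is feasible, giving 30.
(a,b)=(1,3) is feasible, giving 29.
(a,b)=(3,0) is feasible, giving 24.
No feasible integer point exceeds 30.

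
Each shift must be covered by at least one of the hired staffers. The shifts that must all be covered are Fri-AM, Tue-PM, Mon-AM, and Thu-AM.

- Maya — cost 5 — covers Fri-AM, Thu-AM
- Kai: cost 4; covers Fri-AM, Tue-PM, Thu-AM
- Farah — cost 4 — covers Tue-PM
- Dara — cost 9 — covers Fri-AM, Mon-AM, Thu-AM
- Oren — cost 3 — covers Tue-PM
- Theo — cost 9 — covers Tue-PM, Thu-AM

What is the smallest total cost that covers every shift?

The greedy cost-per-new-shift heuristic would pick Kai and Dara for 13, but a cheaper cover exists.
Choose Dara and Oren: together they cover Fri-AM, Tue-PM, Mon-AM, Thu-AM — every shift.
Total cost: 9 + 3 = 12.
No cover costs less than 12.

12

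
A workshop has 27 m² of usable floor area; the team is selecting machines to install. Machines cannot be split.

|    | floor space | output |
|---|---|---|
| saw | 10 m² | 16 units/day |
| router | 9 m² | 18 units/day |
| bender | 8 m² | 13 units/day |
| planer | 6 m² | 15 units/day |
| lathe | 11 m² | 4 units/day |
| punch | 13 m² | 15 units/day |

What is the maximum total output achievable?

Take saw, router, and planer: floor space 10 + 9 + 6 = 25 ≤ 27, output 16 + 18 + 15 = 49.
No other feasible combination does better.

49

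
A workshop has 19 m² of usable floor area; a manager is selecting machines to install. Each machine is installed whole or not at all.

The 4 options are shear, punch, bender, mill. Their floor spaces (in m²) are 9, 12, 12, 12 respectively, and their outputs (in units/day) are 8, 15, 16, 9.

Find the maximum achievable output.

This is an integer program with binary decision variables.
Take bender: floor space 12 ≤ 19, output 16.
No other feasible combination does better.

16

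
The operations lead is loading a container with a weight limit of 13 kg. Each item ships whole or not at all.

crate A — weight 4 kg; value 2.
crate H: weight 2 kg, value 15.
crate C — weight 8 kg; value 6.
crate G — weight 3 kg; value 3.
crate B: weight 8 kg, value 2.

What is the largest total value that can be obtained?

crate H + crate C: weight 2 + 8 = 10 ≤ 13, value 15 + 6 = 21.
crate H + crate C + crate G: weight 2 + 8 + 3 = 13 ≤ 13, value 15 + 6 + 3 = 24.
Best is crate H, crate C, and crate G with total value 24.

24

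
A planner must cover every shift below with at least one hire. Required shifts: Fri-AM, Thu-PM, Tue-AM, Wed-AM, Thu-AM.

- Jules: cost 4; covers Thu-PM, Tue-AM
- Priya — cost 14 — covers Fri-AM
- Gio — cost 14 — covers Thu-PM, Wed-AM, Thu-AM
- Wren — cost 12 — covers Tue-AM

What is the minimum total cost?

32

Choose Jules, Priya, and Gio: together they cover Fri-AM, Thu-PM, Tue-AM, Wed-AM, Thu-AM — every shift.
Total cost: 4 + 14 + 14 = 32.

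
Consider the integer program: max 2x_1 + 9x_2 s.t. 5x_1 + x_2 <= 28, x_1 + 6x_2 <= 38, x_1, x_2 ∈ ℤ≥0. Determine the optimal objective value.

58

The continuous relaxation peaks at (4.48, 5.59) with value 59.24; rounding to a feasible lattice point costs some objective.
(x_1,x_2)=(2,6): 5·2+1·6=16≤28, 1·2+6·6=38≤38, objective 58.
(x_1,x_2)=(1,6): 5·1+1·6=11≤28, 1·1+6·6=37≤38, objective 56.
(x_1,x_2)=(4,5): 5·4+1·5=25≤28, 1·4+6·5=34≤38, objective 53.
Maximum is 58 at (x_1,x_2)=(2,6).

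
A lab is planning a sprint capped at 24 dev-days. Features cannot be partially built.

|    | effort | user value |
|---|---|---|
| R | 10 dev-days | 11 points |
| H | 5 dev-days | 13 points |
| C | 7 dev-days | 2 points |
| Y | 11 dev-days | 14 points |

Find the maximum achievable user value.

Take H, C, and Y: effort 5 + 7 + 11 = 23 ≤ 24, user value 13 + 2 + 14 = 29.
No other feasible combination does better.

29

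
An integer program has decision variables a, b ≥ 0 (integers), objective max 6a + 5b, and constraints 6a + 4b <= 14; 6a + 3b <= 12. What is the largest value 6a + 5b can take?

Relaxing integrality, the LP optimum is 17.50 at (a,b) = (0, 3.5), which is not an integer point.
(a,b)=(1,2): 6·1+4·2=14≤14, 6·1+3·2=12≤12, objective 16.
(a,b)=(0,3): 6·0+4·3=12≤14, 6·0+3·3=9≤12, objective 15.
(a,b)=(1,1): 6·1+4·1=10≤14, 6·1+3·1=9≤12, objective 11.
(a,b)=(0,2): 6·0+4·2=8≤14, 6·0+3·2=6≤12, objective 10.
Maximum is 16 at (a,b)=(1,2).

16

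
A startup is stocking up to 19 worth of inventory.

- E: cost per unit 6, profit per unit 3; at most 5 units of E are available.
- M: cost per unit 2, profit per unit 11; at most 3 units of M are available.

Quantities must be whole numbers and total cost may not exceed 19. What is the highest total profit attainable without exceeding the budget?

M has the best ratio (11/2); taking only M gives at most 3×11 = 33 (stopped by the supply cap of 3).
Mixing does better — 2×E and 3×M: cost 18 ≤ 19, profit 2·3 + 3·11 = 39.

39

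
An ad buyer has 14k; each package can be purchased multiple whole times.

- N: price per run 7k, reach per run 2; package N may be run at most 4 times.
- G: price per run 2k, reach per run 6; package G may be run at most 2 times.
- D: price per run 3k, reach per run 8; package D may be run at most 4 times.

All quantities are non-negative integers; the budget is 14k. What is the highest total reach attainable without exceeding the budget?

38

G has the best ratio (6/2); taking only G gives at most 2×6 = 12 (stopped by the supply cap of 2).
Mixing does better — 1×G and 4×D: price 14 ≤ 14, reach 1·6 + 4·8 = 38.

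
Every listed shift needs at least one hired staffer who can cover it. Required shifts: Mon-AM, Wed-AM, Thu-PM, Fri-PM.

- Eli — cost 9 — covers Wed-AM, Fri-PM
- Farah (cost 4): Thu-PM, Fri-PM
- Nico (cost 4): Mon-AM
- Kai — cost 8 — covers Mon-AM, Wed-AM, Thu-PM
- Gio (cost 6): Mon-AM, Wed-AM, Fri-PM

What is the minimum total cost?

10

Choose Farah and Gio: together they cover Mon-AM, Wed-AM, Thu-PM, Fri-PM — every shift.
Total cost: 4 + 6 = 10.
No cover costs less than 10.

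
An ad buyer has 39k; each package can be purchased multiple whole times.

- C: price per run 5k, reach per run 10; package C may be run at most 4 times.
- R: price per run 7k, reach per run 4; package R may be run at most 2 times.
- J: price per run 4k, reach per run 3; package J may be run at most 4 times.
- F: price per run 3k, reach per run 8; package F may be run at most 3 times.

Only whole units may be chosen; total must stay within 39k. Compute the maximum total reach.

This is a bounded integer knapsack.
Take 4×C, 2×J, and 3×F: price 37 ≤ 39, reach 4·10 + 2·3 + 3·8 = 70.
F has the best ratio (8/3) and is taken to its limit of 3; remaining capacity is filled optimally with the others.

70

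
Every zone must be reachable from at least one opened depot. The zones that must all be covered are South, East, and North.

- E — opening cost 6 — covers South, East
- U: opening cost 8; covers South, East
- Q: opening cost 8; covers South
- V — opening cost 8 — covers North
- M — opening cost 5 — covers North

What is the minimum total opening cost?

11

Choose E and M: together they cover South, East, North — every zone.
Total opening cost: 6 + 5 = 11.
No cover costs less than 11.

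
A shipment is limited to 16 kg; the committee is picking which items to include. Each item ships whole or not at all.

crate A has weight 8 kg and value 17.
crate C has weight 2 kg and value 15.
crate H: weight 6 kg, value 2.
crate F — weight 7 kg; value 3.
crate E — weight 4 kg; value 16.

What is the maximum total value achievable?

48

This is an integer program with binary decision variables.
Allowing fractional choices, the relaxed optimum would be about 48.9, but items are indivisible.
crate A + crate C + crate H: weight 8 + 2 + 6 = 16 ≤ 16, value 17 + 15 + 2 = 34.
crate A + crate C + crate E: weight 8 + 2 + 4 = 14 ≤ 16, value 17 + 15 + 16 = 48.
crate C + crate F + crate E: weight 2 + 7 + 4 = 13 ≤ 16, value 15 + 3 + 16 = 34.
Best is crate A, crate C, and crate E with total value 48.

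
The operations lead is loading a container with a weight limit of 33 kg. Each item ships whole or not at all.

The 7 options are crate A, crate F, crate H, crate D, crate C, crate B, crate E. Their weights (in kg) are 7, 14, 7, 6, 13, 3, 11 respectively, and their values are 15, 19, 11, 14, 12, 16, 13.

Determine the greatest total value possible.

Allowing fractional choices, the relaxed optimum would be about 69.6, but items are indivisible.
crate A + crate F + crate D + crate B: weight 7 + 14 + 6 + 3 = 30 ≤ 33, value 15 + 19 + 14 + 16 = 64.
crate A + crate F + crate H + crate B: weight 7 + 14 + 7 + 3 = 31 ≤ 33, value 15 + 19 + 11 + 16 = 61.
crate F + crate H + crate D + crate B: weight 14 + 7 + 6 + 3 = 30 ≤ 33, value 19 + 11 + 14 + 16 = 60.
Best is crate A, crate F, crate D, and crate B with total value 64.

64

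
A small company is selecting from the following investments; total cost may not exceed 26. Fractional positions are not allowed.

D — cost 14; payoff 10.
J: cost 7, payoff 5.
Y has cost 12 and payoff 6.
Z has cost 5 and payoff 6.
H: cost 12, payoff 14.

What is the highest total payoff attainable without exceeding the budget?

25

This is an integer program with binary decision variables.
Take J, Z, and H: cost 7 + 5 + 12 = 24 ≤ 26, payoff 5 + 6 + 14 = 25.
No other feasible combination does better.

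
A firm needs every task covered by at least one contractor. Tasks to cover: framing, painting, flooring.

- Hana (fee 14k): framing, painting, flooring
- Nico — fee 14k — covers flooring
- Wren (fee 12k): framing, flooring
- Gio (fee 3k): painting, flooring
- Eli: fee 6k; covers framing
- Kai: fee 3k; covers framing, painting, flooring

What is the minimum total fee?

3

Kai alone covers framing, painting, flooring — every task.
Total fee: 3.
No cover costs less than 3.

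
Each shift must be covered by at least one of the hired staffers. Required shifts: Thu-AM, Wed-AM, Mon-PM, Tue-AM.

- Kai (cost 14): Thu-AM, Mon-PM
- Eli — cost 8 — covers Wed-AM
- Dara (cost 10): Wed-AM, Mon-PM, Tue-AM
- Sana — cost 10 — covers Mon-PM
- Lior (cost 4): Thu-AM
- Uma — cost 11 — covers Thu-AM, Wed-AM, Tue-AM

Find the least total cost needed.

14

Choose Dara and Lior: together they cover Thu-AM, Wed-AM, Mon-PM, Tue-AM — every shift.
Total cost: 10 + 4 = 14.
No cover costs less than 14.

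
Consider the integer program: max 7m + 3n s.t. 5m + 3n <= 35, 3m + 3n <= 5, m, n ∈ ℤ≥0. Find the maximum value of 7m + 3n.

7

(m,n)=(1,0) is feasible, giving 7.
(m,n)=(0,1) is feasible, giving 3.
(m,n)=(0,0) is feasible, giving 0.
Maximum is 7 at (m,n)=(1,0).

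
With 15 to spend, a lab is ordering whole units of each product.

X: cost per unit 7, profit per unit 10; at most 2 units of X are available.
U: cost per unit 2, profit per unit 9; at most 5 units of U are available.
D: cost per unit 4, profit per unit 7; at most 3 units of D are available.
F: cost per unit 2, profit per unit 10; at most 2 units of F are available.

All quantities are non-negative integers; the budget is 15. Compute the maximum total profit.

65

4×U and 2×F: cost 12 ≤ 15, profit 4·9 + 2·10 = 56.
5×U and 2×F: cost 14 ≤ 15, profit 5·9 + 2·10 = 65.
Best is 65.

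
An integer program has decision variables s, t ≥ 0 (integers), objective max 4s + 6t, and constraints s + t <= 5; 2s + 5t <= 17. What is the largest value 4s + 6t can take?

Relaxing integrality, the LP optimum is 24.67 at (s,t) = (2.67, 2.33), which is not an integer point.
(s,t)=(3,2): 1·3+1·2=5≤5, 2·3+5·2=16≤17, objective 24.
(s,t)=(1,3): 1·1+1·3=4≤5, 2·1+5·3=17≤17, objective 22.
(s,t)=(4,1): 1·4+1·1=5≤5, 2·4+5·1=13≤17, objective 22.
Maximum is 24 at (s,t)=(3,2).

24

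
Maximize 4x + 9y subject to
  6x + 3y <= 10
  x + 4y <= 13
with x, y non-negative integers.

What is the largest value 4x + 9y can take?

The continuous relaxation peaks at (0.0476, 3.24) with value 29.33; rounding to a feasible lattice point costs some objective.
(x,y)=(0,3): 6·0+3·3=9≤10, 1·0+4·3=12≤13, objective 27.
(x,y)=(0,2): 6·0+3·2=6≤10, 1·0+4·2=8≤13, objective 18.
Maximum is 27 at (x,y)=(0,3).

27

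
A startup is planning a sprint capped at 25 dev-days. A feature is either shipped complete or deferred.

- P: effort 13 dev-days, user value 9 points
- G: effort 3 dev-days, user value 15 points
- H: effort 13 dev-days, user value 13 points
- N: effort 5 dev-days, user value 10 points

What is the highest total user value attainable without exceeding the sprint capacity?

Allowing fractional choices, the relaxed optimum would be about 40.8, but features are indivisible.
P + G + N: effort 13 + 3 + 5 = 21 ≤ 25, user value 9 + 15 + 10 = 34.
G + H: effort 3 + 13 = 16 ≤ 25, user value 15 + 13 = 28.
G + H + N: effort 3 + 13 + 5 = 21 ≤ 25, user value 15 + 13 + 10 = 38.
Best is G, H, and N with total user value 38.

38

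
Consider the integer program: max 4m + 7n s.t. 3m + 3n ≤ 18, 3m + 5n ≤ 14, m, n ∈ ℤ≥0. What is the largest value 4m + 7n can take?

19

(m,n)=(3,1) is feasible, giving 19.
(m,n)=(1,2) is feasible, giving 18.
(m,n)=(4,0) is feasible, giving 16.
The best lattice point is (3,1), giving 19.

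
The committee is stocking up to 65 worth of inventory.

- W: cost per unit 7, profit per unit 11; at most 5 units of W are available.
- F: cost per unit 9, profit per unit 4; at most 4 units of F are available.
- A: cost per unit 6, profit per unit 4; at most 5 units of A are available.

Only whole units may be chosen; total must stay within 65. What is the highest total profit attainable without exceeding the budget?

W has the best ratio (11/7); taking only W gives at most 5×11 = 55 (stopped by the supply cap of 5).
Mixing does better — 5×W and 5×A: cost 65 ≤ 65, profit 5·11 + 5·4 = 75.

75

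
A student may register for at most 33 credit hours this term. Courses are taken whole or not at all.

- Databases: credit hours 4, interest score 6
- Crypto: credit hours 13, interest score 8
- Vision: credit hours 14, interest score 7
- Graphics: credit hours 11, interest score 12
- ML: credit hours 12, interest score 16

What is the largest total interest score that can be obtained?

34

Treat it as a binary knapsack problem.
Allowing fractional choices, the relaxed optimum would be about 37.7, but courses are indivisible.
Databases + Vision + ML: credit hours 4 + 14 + 12 = 30 ≤ 33, interest score 6 + 7 + 16 = 29.
Databases + Crypto + ML: credit hours 4 + 13 + 12 = 29 ≤ 33, interest score 6 + 8 + 16 = 30.
Databases + Graphics + ML: credit hours 4 + 11 + 12 = 27 ≤ 33, interest score 6 + 12 + 16 = 34.
Best is Databases, Graphics, and ML with total interest score 34.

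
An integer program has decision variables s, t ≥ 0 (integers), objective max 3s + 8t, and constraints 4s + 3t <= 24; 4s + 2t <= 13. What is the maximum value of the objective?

48

The continuous relaxation peaks at (0, 6.5) with value 52.00; rounding to a feasible lattice point costs some objective.
(s,t)=(0,6): 4·0+3·6=18≤24, 4·0+2·6=12≤13, objective 48.
(s,t)=(0,5): 4·0+3·5=15≤24, 4·0+2·5=10≤13, objective 40.
The best lattice point is (0,6), giving 48.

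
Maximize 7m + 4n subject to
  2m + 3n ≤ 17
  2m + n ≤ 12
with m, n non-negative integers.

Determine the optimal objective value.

43

The continuous relaxation peaks at (4.75, 2.5) with value 43.25; rounding to a feasible lattice point costs some objective.
(m,n)=(5,2): 2·5+3·2=16≤17, 2·5+1·2=12≤12, objective 43.
(m,n)=(4,3): 2·4+3·3=17≤17, 2·4+1·3=11≤12, objective 40.
(m,n)=(5,1): 2·5+3·1=13≤17, 2·5+1·1=11≤12, objective 39.
No feasible integer point exceeds 43.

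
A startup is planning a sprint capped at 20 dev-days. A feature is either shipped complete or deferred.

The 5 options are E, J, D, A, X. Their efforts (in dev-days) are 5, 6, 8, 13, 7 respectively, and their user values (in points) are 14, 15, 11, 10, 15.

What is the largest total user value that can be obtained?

Allowing fractional choices, the relaxed optimum would be about 46.8, but features are indivisible.
E + D + X: effort 5 + 8 + 7 = 20 ≤ 20, user value 14 + 11 + 15 = 40.
E + J + D: effort 5 + 6 + 8 = 19 ≤ 20, user value 14 + 15 + 11 = 40.
E + J + X: effort 5 + 6 + 7 = 18 ≤ 20, user value 14 + 15 + 15 = 44.
Best is E, J, and X with total user value 44.

44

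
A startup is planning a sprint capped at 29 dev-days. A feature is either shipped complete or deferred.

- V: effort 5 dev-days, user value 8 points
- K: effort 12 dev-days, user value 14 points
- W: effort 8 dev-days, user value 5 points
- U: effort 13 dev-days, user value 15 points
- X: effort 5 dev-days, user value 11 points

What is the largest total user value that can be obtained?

34

W + U + X: effort 8 + 13 + 5 = 26 ≤ 29, user value 5 + 15 + 11 = 31.
V + U + X: effort 5 + 13 + 5 = 23 ≤ 29, user value 8 + 15 + 11 = 34.
V + K + X: effort 5 + 12 + 5 = 22 ≤ 29, user value 8 + 14 + 11 = 33.
Best is V, U, and X with total user value 34.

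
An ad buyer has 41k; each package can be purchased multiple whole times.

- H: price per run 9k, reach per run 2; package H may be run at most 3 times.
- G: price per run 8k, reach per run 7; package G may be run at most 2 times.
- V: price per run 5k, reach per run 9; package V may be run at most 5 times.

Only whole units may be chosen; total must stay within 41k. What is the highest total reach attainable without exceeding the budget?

V has the best ratio (9/5); taking only V gives at most 5×9 = 45 (stopped by the supply cap of 5).
Mixing does better — 2×G and 5×V: price 41 ≤ 41, reach 2·7 + 5·9 = 59.

59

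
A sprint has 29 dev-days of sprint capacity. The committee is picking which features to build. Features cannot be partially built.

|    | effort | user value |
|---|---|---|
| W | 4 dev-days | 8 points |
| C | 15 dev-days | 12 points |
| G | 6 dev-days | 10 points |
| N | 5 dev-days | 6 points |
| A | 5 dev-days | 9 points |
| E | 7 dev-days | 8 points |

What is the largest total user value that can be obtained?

41

Allowing fractional choices, the relaxed optimum would be about 42.6, but features are indivisible.
W + G + A + E: effort 4 + 6 + 5 + 7 = 22 ≤ 29, user value 8 + 10 + 9 + 8 = 35.
W + G + N + A + E: effort 4 + 6 + 5 + 5 + 7 = 27 ≤ 29, user value 8 + 10 + 6 + 9 + 8 = 41.
Best is W, G, N, A, and E with total user value 41.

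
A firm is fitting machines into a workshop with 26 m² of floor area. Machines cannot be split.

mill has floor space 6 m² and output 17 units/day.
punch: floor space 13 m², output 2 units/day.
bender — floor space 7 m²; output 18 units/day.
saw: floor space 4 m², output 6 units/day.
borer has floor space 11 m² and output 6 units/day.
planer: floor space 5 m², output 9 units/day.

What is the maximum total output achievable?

This is an integer program with binary decision variables.
Allowing fractional choices, the relaxed optimum would be about 52.2, but machines are indivisible.
mill + bender + planer: floor space 6 + 7 + 5 = 18 ≤ 26, output 17 + 18 + 9 = 44.
mill + bender + saw + planer: floor space 6 + 7 + 4 + 5 = 22 ≤ 26, output 17 + 18 + 6 + 9 = 50.
mill + bender + saw: floor space 6 + 7 + 4 = 17 ≤ 26, output 17 + 18 + 6 = 41.
Best is mill, bender, saw, and planer with total output 50.

50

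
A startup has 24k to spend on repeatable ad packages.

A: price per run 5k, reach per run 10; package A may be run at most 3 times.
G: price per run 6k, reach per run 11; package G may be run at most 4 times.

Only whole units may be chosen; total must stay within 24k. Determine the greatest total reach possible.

44

This is a bounded integer knapsack.
A has the best ratio (10/5); taking only A gives at most 3×10 = 30 (stopped by the supply cap of 3).
Mixing does better — 4×G: price 24 ≤ 24, reach 4·11 = 44.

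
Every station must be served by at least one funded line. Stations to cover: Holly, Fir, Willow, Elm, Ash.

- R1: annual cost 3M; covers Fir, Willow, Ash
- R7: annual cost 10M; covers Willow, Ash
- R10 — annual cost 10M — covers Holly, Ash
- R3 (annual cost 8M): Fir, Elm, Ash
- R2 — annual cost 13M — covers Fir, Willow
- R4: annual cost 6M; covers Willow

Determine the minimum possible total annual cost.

Choose R1, R10, and R3: together they cover Holly, Fir, Willow, Elm, Ash — every station.
Total annual cost: 3 + 10 + 8 = 21.

21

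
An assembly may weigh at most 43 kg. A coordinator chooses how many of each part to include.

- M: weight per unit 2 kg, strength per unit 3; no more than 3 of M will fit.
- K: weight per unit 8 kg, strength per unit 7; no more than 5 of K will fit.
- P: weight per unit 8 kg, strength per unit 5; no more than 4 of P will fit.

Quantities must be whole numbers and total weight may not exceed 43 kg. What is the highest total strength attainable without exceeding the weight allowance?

This is a bounded integer knapsack.
3×M and 4×K: weight 38 ≤ 43, strength 3·3 + 4·7 = 37.
1×M and 5×K: weight 42 ≤ 43, strength 1·3 + 5·7 = 38.
Best is 38.

38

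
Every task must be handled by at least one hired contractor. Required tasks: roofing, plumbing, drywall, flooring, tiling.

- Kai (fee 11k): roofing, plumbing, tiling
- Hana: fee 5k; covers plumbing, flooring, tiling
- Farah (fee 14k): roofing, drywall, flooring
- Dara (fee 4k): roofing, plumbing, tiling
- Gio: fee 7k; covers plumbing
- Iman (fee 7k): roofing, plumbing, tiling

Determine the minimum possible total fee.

The greedy cost-per-new-task heuristic would pick Dara, Hana, and Farah for 23, but a cheaper cover exists.
Choose Farah and Dara: together they cover roofing, plumbing, drywall, flooring, tiling — every task.
Total fee: 14 + 4 = 18.
No cover costs less than 18.

18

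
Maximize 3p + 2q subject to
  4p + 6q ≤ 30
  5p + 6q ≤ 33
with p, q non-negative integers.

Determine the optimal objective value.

18

The continuous relaxation peaks at (6.6, 0) with value 19.80; rounding to a feasible lattice point costs some objective.
(p,q)=(6,0): 4·6+6·0=24≤30, 5·6+6·0=30≤33, objective 18.
(p,q)=(5,1): 4·5+6·1=26≤30, 5·5+6·1=31≤33, objective 17.
No feasible integer point exceeds 18.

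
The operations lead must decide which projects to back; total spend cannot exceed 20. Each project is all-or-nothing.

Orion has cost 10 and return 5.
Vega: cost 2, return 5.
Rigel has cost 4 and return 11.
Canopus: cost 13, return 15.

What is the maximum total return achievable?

Allowing fractional choices, the relaxed optimum would be about 31.5, but projects are indivisible.
Rigel + Canopus: cost 4 + 13 = 17 ≤ 20, return 11 + 15 = 26.
Vega + Rigel + Canopus: cost 2 + 4 + 13 = 19 ≤ 20, return 5 + 11 + 15 = 31.
Best is Vega, Rigel, and Canopus with total return 31.

31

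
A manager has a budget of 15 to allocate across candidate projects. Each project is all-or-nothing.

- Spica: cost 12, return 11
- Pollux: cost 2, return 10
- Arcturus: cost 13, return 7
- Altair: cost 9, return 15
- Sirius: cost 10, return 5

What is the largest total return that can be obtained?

25

Pollux + Altair: cost 2 + 9 = 11 ≤ 15, return 10 + 15 = 25.
Spica + Pollux: cost 12 + 2 = 14 ≤ 15, return 11 + 10 = 21.
Pollux + Arcturus: cost 2 + 13 = 15 ≤ 15, return 10 + 7 = 17.
Best is Pollux and Altair with total return 25.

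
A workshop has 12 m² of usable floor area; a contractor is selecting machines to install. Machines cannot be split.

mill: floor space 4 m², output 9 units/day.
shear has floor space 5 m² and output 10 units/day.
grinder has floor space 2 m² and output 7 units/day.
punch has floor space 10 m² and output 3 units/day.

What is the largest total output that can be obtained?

Allowing fractional choices, the relaxed optimum would be about 26.3, but machines are indivisible.
shear + grinder: floor space 5 + 2 = 7 ≤ 12, output 10 + 7 = 17.
mill + shear + grinder: floor space 4 + 5 + 2 = 11 ≤ 12, output 9 + 10 + 7 = 26.
mill + shear: floor space 4 + 5 = 9 ≤ 12, output 9 + 10 = 19.
Best is mill, shear, and grinder with total output 26.

26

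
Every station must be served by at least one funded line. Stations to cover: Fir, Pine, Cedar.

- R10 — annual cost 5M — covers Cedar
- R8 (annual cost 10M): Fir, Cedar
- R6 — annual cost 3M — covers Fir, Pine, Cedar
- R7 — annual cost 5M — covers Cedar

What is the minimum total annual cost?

R6 alone covers Fir, Pine, Cedar — every station.
Total annual cost: 3.

3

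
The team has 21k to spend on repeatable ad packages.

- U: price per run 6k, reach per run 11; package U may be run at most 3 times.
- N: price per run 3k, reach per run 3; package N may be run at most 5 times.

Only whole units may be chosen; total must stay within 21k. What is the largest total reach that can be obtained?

Take 3×U and 1×N: price 21 ≤ 21, reach 3·11 + 1·3 = 36.
U has the best ratio (11/6) and is taken to its limit of 3; remaining capacity is filled optimally with the others.

36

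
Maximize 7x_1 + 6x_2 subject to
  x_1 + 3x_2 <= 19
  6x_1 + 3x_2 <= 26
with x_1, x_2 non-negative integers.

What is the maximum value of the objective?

(x_1,x_2)=(1,6): 1·1+3·6=19≤19, 6·1+3·6=24≤26, objective 43.
(x_1,x_2)=(2,4): 1·2+3·4=14≤19, 6·2+3·4=24≤26, objective 38.
(x_1,x_2)=(1,5): 1·1+3·5=16≤19, 6·1+3·5=21≤26, objective 37.
(x_1,x_2)=(0,6): 1·0+3·6=18≤19, 6·0+3·6=18≤26, objective 36.
The best lattice point is (1,6), giving 43.

43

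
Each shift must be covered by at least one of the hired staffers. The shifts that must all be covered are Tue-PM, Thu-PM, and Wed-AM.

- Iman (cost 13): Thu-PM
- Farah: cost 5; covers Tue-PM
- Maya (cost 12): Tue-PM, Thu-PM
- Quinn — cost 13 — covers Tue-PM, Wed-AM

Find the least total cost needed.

The greedy cost-per-new-shift heuristic would pick Farah, Maya, and Quinn for 30, but a cheaper cover exists.
Choose Maya and Quinn: together they cover Tue-PM, Thu-PM, Wed-AM — every shift.
Total cost: 12 + 13 = 25.
No cover costs less than 25.

25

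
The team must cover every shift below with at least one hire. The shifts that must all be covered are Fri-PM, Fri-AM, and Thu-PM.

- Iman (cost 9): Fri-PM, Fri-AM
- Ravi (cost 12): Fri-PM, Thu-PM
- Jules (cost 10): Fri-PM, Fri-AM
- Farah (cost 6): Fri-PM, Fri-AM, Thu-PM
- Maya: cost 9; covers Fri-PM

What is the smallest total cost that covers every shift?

This is a weighted set-cover instance.
Farah alone covers Fri-PM, Fri-AM, Thu-PM — every shift.
Total cost: 6.
No cover costs less than 6.

6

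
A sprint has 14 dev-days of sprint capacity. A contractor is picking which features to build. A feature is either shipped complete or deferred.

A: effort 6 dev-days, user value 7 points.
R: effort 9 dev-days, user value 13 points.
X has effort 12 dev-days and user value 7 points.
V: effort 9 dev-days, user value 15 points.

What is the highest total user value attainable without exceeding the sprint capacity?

15

Treat it as a binary knapsack problem.
Take V: effort 9 ≤ 14, user value 15.
No other feasible combination does better.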